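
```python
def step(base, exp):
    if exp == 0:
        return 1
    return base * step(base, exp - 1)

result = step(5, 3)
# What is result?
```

step(5, 3) = 5 * 5 * 5 = 125

Answer: 125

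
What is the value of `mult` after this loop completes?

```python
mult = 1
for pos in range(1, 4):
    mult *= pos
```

3! = 6
`mult` takes the values: 1 → 2 → 6

Answer: 6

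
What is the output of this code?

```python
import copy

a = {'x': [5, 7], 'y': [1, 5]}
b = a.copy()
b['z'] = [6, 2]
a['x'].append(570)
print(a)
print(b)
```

Key concept: shallow copy of dict with mutable values.
Step by step:
`a = {'x': [5, 7], 'y': [1, 5]}` → a = {'x': [5, 7], 'y': [1, 5]}
`b = a.copy()` → b = {'x': [5, 7], 'y': [1, 5]}
`b['z'] = [6, 2]` → b = {'x': [5, 7], 'y': [1, 5], 'z': [6, 2]}
`a['x'].append(570)` → a = {'x': [5, 7, 570], 'y': [1, 5]}; b = {'x': [5, 7, 570], 'y': [1, 5], 'z': [6, 2]}
`print(a)` → prints {'x': [5, 7, 570], 'y': [1, 5]}
`print(b)` → prints {'x': [5, 7, 570], 'y': [1, 5], 'z': [6, 2]}

Answer:
{'x': [5, 7, 570], 'y': [1, 5]}
{'x': [5, 7, 570], 'y': [1, 5], 'z': [6, 2]}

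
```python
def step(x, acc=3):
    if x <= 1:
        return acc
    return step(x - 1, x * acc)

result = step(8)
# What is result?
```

Accumulator trace (n, acc): (8, 3) -> (7, 24) -> (6, 168) -> (5, 1008) -> (4, 5040) -> (3, 20160) -> (2, 60480) -> (1, 120960) -> return 120960

Answer: 120960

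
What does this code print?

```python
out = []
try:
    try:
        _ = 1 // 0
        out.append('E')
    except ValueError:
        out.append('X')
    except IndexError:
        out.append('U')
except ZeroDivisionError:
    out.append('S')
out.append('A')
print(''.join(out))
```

Execution trace: 'S' (outer except ZeroDivisionError) → 'A' (after the try/except). Output: SA

Answer: SA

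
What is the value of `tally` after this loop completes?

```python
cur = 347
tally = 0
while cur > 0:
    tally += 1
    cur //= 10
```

Count digits by repeated division by 10
`tally` takes the values: 0 → 1 → 2 → 3

Answer: 3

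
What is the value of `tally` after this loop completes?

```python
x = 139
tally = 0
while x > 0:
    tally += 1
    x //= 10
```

Count digits by repeated division by 10
`tally` takes the values: 0 → 1 → 2 → 3

Answer: 3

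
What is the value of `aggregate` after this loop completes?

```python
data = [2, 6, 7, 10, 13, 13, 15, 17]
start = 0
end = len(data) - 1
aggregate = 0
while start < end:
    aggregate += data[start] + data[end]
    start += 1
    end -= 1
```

Sum of pairs from ends
`aggregate` takes the values: 0 → 19 → 40 → 60 → 83

Answer: 83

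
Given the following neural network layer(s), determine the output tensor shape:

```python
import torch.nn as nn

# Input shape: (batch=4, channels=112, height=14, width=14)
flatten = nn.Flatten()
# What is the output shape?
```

Input: (4, 112, 14, 14) -> Output: (4, 21952)

Answer: (4, 21952)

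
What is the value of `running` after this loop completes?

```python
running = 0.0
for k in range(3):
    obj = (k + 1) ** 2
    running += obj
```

Sum of squared losses 1² + 2² + ... + 3²
`running` takes the values: 0.0 → 1.0 → 5.0 → 14.0

Answer: 14.0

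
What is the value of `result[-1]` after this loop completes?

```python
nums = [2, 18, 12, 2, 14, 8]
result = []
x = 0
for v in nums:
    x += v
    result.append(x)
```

Cumulative sum ends at 56
`result` takes the values: [] → [2] → [2, 20] → [2, 20, 32] → [2, 20, 32, 34] → [2, 20, 32, 34, 48] → [2, 20, 32, 34, 48, 56]
So `result[-1]` = 56

Answer: 56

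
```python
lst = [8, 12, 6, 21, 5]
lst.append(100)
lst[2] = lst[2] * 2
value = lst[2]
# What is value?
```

Trace:
`lst = [8, 12, 6, 21, 5]` → lst = [8, 12, 6, 21, 5]
`lst.append(100)` → lst = [8, 12, 6, 21, 5, 100]
`lst[2] = lst[2] * 2` → lst = [8, 12, 12, 21, 5, 100]
`value = lst[2]` → value = 12
So value = 12

Answer: 12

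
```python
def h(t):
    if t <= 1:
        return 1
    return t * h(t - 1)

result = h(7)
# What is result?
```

h(7) = 7 * 6 * 5 * 4 * 3 * 2 * 1 = 5040

Answer: 5040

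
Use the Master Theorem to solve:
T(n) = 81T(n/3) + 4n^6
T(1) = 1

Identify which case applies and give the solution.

a=81, b=3, f(n)=4n^6. log_3(81) = 4. Since c=6 > 4 and the regularity condition holds (81(n/3)^6 = (81/3^6)n^6 with 81/3^6 < 1), Case 3 applies: T(n) = Θ(f(n)) = O(n^6).

Answer: O(n^6) - Case 3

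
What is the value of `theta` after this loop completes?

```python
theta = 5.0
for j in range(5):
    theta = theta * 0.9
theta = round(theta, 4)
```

Exponential decay: 5.0 * 0.9^5
`theta` takes the values: 5.0 → 4.5 → 4.05 → 3.645 → 3.2805 → 2.95245 → 2.9525

Answer: 2.9525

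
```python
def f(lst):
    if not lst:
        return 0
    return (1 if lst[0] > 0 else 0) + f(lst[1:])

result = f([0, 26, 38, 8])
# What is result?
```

Count of positive elements in [0, 26, 38, 8] = 3

Answer: 3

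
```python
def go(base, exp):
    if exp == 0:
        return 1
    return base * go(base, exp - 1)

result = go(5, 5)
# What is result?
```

go(5, 5) = 5 * 5 * 5 * 5 * 5 = 3125

Answer: 3125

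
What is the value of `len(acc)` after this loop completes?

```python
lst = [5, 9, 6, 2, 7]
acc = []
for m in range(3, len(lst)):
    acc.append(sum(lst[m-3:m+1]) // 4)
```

Number of 4-element averages
`acc` takes the values: [] → [5] → [5, 6]
So `len(acc)` = 2

Answer: 2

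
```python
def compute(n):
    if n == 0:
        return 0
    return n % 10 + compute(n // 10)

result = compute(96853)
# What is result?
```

Sum of digits of 96853: 3 + 5 + 8 + 6 + 9 = 31

Answer: 31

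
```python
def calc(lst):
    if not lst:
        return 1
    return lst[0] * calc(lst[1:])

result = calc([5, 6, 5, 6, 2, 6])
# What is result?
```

Product over [5, 6, 5, 6, 2, 6] = 5 * 6 * 5 * 6 * 2 * 6 = 10800

Answer: 10800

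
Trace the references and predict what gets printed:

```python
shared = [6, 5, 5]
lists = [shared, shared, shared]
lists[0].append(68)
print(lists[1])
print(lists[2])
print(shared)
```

Key concept: list of same reference.
Step by step:
`shared = [6, 5, 5]` → shared = [6, 5, 5]
`lists = [shared, shared, shared]` → lists = [[6, 5, 5], [6, 5, 5], [6, 5, 5]]
`lists[0].append(68)` → shared = [6, 5, 5, 68]; lists = [[6, 5, 5, 68], [6, 5, 5, 68], [6, 5, 5, 68]]
`print(lists[1])` → prints [6, 5, 5, 68]
`print(lists[2])` → prints [6, 5, 5, 68]
`print(shared)` → prints [6, 5, 5, 68]

Answer:
[6, 5, 5, 68]
[6, 5, 5, 68]
[6, 5, 5, 68]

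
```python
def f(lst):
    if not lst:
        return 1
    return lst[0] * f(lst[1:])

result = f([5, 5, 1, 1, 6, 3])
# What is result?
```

Product over [5, 5, 1, 1, 6, 3] = 5 * 5 * 1 * 1 * 6 * 3 = 450

Answer: 450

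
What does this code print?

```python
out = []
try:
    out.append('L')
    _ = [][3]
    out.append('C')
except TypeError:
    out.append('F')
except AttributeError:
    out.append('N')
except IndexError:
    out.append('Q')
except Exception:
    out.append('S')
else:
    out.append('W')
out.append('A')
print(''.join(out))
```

Execution trace: 'L' (try body) → 'Q' (except IndexError) → 'A' (after the try/except). Output: LQA

Answer: LQA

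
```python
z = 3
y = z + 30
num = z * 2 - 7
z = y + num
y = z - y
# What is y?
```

Trace:
`z = 3` → z = 3
`y = z + 30` → y = 33
`num = z * 2 - 7` → num = -1
`z = y + num` → z = 32
`y = z - y` → y = -1
So y = -1

Answer: -1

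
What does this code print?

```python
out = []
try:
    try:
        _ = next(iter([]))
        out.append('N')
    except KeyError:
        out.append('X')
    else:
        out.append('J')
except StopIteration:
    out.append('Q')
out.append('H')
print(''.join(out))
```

Execution trace: 'Q' (outer except StopIteration) → 'H' (after the try/except). Output: QH

Answer: QH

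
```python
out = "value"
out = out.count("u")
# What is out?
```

Trace:
`out = "value"` → out = 'value'
`out = out.count("u")` → out = 1
So out = 1

Answer: 1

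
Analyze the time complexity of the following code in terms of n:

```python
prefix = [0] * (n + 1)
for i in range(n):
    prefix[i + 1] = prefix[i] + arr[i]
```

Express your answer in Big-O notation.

This is Prefix sum computation. Time complexity: O(n).

Answer: O(n)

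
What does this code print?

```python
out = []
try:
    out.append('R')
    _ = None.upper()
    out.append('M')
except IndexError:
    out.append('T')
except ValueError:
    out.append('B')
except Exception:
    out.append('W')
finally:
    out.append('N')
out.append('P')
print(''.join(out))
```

Execution trace: 'R' (try body) → 'W' (except Exception) → 'N' (finally) → 'P' (after the try/except). Output: RWNP

Answer: RWNP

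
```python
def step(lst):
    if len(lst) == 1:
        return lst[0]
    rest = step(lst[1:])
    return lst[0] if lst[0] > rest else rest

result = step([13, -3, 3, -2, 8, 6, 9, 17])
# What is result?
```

Recursive max over [13, -3, 3, -2, 8, 6, 9, 17] = 17

Answer: 17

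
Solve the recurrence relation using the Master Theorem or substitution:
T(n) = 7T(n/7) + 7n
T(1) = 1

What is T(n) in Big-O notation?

By Master Theorem: a=7, b=7, f(n)=7n. Since log_7(7) = 1 and f(n) = Θ(n^1), Case 2 applies. T(n) = O(n log n).

Answer: O(n log n)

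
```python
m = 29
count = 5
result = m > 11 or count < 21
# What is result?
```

Trace:
`m = 29` → m = 29
`count = 5` → count = 5
`result = m > 11 or count < 21` → result = True
So result = True

Answer: True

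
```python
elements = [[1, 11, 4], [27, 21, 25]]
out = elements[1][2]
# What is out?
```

Trace:
`elements = [[1, 11, 4], [27, 21, 25]]` → elements = [[1, 11, 4], [27, 21, 25]]
`out = elements[1][2]` → out = 25
So out = 25

Answer: 25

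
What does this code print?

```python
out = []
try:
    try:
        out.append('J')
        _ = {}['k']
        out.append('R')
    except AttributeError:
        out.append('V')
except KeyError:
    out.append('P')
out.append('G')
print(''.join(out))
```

Execution trace: 'J' (try body) → 'P' (outer except KeyError) → 'G' (after the try/except). Output: JPG

Answer: JPG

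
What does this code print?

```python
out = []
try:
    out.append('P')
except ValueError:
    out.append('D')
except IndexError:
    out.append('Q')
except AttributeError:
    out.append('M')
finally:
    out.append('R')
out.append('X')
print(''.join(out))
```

Execution trace: 'P' (try body, no exception) → 'R' (finally) → 'X' (after the try/except). Output: PRX

Answer: PRX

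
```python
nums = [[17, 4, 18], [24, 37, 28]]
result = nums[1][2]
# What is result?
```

Trace:
`nums = [[17, 4, 18], [24, 37, 28]]` → nums = [[17, 4, 18], [24, 37, 28]]
`result = nums[1][2]` → result = 28
So result = 28

Answer: 28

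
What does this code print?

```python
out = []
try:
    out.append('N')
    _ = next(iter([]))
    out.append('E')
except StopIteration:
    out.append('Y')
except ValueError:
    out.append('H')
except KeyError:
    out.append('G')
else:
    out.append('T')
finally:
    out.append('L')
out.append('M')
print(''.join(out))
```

Execution trace: 'N' (try body) → 'Y' (except StopIteration) → 'L' (finally) → 'M' (after the try/except). Output: NYLM

Answer: NYLM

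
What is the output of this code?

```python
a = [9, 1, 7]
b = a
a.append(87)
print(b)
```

Key concept: basic list aliasing.
Step by step:
`a = [9, 1, 7]` → a = [9, 1, 7]
`b = a` → b = [9, 1, 7] (same object as a)
`a.append(87)` → a = [9, 1, 7, 87] (same object as b); b = [9, 1, 7, 87] (same object as a)
`print(b)` → prints [9, 1, 7, 87]

Answer: [9, 1, 7, 87]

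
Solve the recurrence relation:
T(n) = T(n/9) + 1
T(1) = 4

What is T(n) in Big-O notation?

Each step divides n by 9 and adds 1. After log_9(n) steps we reach T(1)=4. So T(n) = 1·log_9(n) + 4 = O(log n).

Answer: O(log n)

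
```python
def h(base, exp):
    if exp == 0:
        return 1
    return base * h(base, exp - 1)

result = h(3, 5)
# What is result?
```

h(3, 5) = 3 * 3 * 3 * 3 * 3 = 243

Answer: 243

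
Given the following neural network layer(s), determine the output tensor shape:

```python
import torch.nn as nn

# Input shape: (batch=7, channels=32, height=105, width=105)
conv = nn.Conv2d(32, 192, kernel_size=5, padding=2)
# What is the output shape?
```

Input: (7, 32, 105, 105) -> Output: (7, 192, 105, 105)

Answer: (7, 192, 105, 105)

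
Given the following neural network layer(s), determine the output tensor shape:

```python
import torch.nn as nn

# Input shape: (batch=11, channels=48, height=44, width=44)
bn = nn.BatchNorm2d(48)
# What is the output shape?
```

Input: (11, 48, 44, 44) -> Output: (11, 48, 44, 44)

Answer: (11, 48, 44, 44)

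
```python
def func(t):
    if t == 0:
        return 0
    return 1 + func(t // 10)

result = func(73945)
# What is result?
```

Count of digits of 73945: 5

Answer: 5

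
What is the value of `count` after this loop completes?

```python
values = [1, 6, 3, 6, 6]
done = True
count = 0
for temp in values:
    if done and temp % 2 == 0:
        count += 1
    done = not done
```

Count even values at even positions
`count` takes the values: 0 → 1

Answer: 1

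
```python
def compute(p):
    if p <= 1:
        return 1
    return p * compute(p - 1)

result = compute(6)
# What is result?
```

compute(6) = 6 * 5 * 4 * 3 * 2 * 1 = 720

Answer: 720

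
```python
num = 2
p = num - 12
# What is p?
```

Trace:
`num = 2` → num = 2
`p = num - 12` → p = -10
So p = -10

Answer: -10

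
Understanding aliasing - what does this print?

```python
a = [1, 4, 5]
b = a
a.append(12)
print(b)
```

Key concept: basic list aliasing.
Step by step:
`a = [1, 4, 5]` → a = [1, 4, 5]
`b = a` → b = [1, 4, 5] (same object as a)
`a.append(12)` → a = [1, 4, 5, 12] (same object as b); b = [1, 4, 5, 12] (same object as a)
`print(b)` → prints [1, 4, 5, 12]

Answer: [1, 4, 5, 12]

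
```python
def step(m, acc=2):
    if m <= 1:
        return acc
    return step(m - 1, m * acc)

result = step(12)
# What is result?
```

Accumulator trace (n, acc): (12, 2) -> (11, 24) -> (10, 264) -> (9, 2640) -> (8, 23760) -> (7, 190080) -> (6, 1330560) -> (5, 7983360) -> (4, 39916800) -> (3, 159667200) -> (2, 479001600) -> (1, 958003200) -> return 958003200

Answer: 958003200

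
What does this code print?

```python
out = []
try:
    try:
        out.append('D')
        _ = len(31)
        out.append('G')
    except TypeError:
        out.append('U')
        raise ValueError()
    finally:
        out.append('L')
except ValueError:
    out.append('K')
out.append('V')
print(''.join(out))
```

Execution trace: 'D' (inner try body) → 'U' (inner except TypeError) → 'L' (inner finally) → 'K' (outer except ValueError) → 'V' (after the try/except). Output: DULKV

Answer: DULKV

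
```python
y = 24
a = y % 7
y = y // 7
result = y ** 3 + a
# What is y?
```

Trace:
`y = 24` → y = 24
`a = y % 7` → a = 3
`y = y // 7` → y = 3
`result = y ** 3 + a` → result = 30
So y = 3

Answer: 3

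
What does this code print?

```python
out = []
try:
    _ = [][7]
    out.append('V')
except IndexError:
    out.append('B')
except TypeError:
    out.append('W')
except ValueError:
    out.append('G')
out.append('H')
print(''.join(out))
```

Execution trace: 'B' (except IndexError) → 'H' (after the try/except). Output: BH

Answer: BH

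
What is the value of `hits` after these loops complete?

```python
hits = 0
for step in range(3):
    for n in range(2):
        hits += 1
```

3 * 2 = 6
`hits` takes the values: 0 → 1 → 2 → 3 → 4 → 5 → 6

Answer: 6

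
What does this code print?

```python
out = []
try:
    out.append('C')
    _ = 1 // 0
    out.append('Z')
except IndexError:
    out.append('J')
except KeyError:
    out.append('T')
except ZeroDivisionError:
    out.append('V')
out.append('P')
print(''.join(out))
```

Execution trace: 'C' (try body) → 'V' (except ZeroDivisionError) → 'P' (after the try/except). Output: CVP

Answer: CVP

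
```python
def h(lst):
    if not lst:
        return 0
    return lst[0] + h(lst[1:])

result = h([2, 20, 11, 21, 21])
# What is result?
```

2 + 20 + 11 + 21 + 21 + 0 = 75

Answer: 75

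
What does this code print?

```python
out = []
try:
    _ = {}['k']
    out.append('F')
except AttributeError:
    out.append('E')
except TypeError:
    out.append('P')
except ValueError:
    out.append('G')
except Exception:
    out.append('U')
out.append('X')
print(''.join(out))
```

Execution trace: 'U' (except Exception) → 'X' (after the try/except). Output: UX

Answer: UX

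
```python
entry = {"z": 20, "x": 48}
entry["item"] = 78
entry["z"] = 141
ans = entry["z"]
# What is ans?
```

Trace:
`entry = {"z": 20, "x": 48}` → entry = {'z': 20, 'x': 48}
`entry["item"] = 78` → entry = {'z': 20, 'x': 48, 'item': 78}
`entry["z"] = 141` → entry = {'z': 141, 'x': 48, 'item': 78}
`ans = entry["z"]` → ans = 141
So ans = 141

Answer: 141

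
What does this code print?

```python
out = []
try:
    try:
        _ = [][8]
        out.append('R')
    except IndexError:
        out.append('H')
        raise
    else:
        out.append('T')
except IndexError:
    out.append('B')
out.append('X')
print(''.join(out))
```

Execution trace: 'H' (except IndexError) → 'B' (outer except IndexError) → 'X' (after the try/except). Output: HBX

Answer: HBX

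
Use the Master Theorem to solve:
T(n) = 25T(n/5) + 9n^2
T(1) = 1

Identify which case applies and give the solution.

a=25, b=5, f(n)=9n^2. log_5(25) = 2. Since c=2 = 2, Case 2 applies: T(n) = Θ(n^log_b(a) · log n) = O(n^2 log n).

Answer: O(n^2 log n) - Case 2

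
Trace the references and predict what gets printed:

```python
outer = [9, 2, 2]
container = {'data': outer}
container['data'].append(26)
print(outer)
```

Key concept: dict holds reference to list.
Step by step:
`outer = [9, 2, 2]` → outer = [9, 2, 2]
`container = {'data': outer}` → container = {'data': [9, 2, 2]}
`container['data'].append(26)` → outer = [9, 2, 2, 26]; container = {'data': [9, 2, 2, 26]}
`print(outer)` → prints [9, 2, 2, 26]

Answer: [9, 2, 2, 26]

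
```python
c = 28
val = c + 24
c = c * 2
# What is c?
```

Trace:
`c = 28` → c = 28
`val = c + 24` → val = 52
`c = c * 2` → c = 56
So c = 56

Answer: 56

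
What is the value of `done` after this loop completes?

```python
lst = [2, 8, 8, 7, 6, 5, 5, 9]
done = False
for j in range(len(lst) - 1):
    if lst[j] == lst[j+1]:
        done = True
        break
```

Check consecutive duplicates in [2, 8, 8, 7, 6, 5, 5, 9]
`done` takes the values: False → True

Answer: True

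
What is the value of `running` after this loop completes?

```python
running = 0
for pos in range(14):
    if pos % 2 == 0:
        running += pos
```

Sum of even numbers 0 to 13
`running` takes the values: 0 → 2 → 6 → 12 → 20 → 30 → 42

Answer: 42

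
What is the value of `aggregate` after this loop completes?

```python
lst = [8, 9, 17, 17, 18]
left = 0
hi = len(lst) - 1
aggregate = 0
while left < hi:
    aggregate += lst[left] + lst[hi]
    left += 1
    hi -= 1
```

Sum of pairs from ends
`aggregate` takes the values: 0 → 26 → 52

Answer: 52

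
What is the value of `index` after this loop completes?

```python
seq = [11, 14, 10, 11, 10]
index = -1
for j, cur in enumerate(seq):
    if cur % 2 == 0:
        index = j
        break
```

First even number index in [11, 14, 10, 11, 10]
`index` takes the values: -1 → 1

Answer: 1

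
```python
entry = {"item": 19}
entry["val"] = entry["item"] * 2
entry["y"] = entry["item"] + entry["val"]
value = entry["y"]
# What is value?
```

Trace:
`entry = {"item": 19}` → entry = {'item': 19}
`entry["val"] = entry["item"] * 2` → entry = {'item': 19, 'val': 38}
`entry["y"] = entry["item"] + entry["val"]` → entry = {'item': 19, 'val': 38, 'y': 57}
`value = entry["y"]` → value = 57
So value = 57

Answer: 57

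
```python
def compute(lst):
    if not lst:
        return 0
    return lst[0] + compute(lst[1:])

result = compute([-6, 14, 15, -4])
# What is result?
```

(-6) + 14 + 15 + (-4) + 0 = 19

Answer: 19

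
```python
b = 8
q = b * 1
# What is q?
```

Trace:
`b = 8` → b = 8
`q = b * 1` → q = 8
So q = 8

Answer: 8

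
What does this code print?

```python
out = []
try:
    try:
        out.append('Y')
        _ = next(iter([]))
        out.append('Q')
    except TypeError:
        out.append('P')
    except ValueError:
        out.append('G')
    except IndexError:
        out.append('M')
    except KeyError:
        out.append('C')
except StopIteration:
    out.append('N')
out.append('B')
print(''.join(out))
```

Execution trace: 'Y' (try body) → 'N' (outer except StopIteration) → 'B' (after the try/except). Output: YNB

Answer: YNB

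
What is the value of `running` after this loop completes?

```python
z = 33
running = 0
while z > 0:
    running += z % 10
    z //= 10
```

Sum digits of 33
`running` takes the values: 0 → 3 → 6

Answer: 6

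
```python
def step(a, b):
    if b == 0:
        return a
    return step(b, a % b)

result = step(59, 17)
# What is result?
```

step(59, 17) -> step(17, 8) -> step(8, 1) -> step(1, 0) -> 1

Answer: 1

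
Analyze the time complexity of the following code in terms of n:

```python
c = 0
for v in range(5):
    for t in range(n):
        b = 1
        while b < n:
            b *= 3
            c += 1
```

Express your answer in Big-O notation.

Each loop level contributes: 1 × n × log n. Multiplying the contributions gives O(n log n).

Answer: O(n log n)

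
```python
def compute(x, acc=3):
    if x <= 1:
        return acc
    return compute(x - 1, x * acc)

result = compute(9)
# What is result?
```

Accumulator trace (n, acc): (9, 3) -> (8, 27) -> (7, 216) -> (6, 1512) -> (5, 9072) -> (4, 45360) -> (3, 181440) -> (2, 544320) -> (1, 1088640) -> return 1088640

Answer: 1088640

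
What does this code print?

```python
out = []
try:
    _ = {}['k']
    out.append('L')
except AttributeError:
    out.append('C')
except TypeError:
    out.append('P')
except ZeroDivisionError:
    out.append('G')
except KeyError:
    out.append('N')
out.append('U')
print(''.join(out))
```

Execution trace: 'N' (except KeyError) → 'U' (after the try/except). Output: NU

Answer: NU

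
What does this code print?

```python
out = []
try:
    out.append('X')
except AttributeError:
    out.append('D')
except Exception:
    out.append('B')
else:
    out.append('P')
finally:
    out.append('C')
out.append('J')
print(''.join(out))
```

Execution trace: 'X' (try body, no exception) → 'P' (else) → 'C' (finally) → 'J' (after the try/except). Output: XPCJ

Answer: XPCJ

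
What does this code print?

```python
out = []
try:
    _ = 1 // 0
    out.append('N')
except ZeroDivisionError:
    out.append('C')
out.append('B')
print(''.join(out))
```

Execution trace: 'C' (except ZeroDivisionError) → 'B' (after the try/except). Output: CB

Answer: CB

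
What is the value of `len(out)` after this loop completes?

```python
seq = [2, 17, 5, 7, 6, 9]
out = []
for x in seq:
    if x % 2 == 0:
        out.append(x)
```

Count even numbers in [2, 17, 5, 7, 6, 9]
`out` takes the values: [] → [2] → [2, 6]
So `len(out)` = 2

Answer: 2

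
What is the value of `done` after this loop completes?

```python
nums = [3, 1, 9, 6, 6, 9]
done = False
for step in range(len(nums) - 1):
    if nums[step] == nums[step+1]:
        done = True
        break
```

Check consecutive duplicates in [3, 1, 9, 6, 6, 9]
`done` takes the values: False → True

Answer: True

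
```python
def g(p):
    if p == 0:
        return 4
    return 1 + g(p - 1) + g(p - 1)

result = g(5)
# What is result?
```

g(p) = 1 + 2·g(p-1), g(0)=4. Closed form: (4+1)·2^5 - 1 = 159.

Answer: 159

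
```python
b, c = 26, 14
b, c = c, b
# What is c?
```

Trace:
`b, c = 26, 14` → b = 26; c = 14
`b, c = c, b` → b = 14; c = 26
So c = 26

Answer: 26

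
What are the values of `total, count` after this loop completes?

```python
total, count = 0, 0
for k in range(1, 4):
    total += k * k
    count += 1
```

Sum of squares and count
`total, count` takes the values: (0, 0) → (1, 0) → (1, 1) → (5, 1) → (5, 2) → (14, 2) → (14, 3)

Answer: 14, 3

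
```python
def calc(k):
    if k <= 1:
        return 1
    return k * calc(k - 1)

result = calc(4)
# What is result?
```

calc(4) = 4 * 3 * 2 * 1 = 24

Answer: 24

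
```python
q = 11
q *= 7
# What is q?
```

Trace:
`q = 11` → q = 11
`q *= 7` → q = 77
So q = 77

Answer: 77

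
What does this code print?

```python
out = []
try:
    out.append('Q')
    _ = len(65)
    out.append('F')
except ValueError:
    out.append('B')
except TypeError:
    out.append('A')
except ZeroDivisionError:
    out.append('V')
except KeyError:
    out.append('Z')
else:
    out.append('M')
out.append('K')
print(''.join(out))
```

Execution trace: 'Q' (try body) → 'A' (except TypeError) → 'K' (after the try/except). Output: QAK

Answer: QAK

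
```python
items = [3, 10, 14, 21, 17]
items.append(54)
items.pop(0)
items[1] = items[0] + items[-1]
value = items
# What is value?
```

Trace:
`items = [3, 10, 14, 21, 17]` → items = [3, 10, 14, 21, 17]
`items.append(54)` → items = [3, 10, 14, 21, 17, 54]
`items.pop(0)` → items = [10, 14, 21, 17, 54]
`items[1] = items[0] + items[-1]` → items = [10, 64, 21, 17, 54]
`value = items` → value = [10, 64, 21, 17, 54]
So value = [10, 64, 21, 17, 54]

Answer: [10, 64, 21, 17, 54]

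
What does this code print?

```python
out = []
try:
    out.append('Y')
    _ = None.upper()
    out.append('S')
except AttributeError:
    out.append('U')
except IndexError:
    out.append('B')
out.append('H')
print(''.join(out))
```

Execution trace: 'Y' (try body) → 'U' (except AttributeError) → 'H' (after the try/except). Output: YUH

Answer: YUH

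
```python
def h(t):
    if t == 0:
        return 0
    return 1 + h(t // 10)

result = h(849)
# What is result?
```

Count of digits of 849: 3

Answer: 3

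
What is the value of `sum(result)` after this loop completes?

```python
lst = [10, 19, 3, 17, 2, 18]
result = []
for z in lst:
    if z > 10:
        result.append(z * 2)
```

Sum of doubled values > 10
`result` takes the values: [] → [38] → [38, 34] → [38, 34, 36]
So `sum(result)` = 108

Answer: 108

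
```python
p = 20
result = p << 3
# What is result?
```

Trace:
`p = 20` → p = 20
`result = p << 3` → result = 160
So result = 160

Answer: 160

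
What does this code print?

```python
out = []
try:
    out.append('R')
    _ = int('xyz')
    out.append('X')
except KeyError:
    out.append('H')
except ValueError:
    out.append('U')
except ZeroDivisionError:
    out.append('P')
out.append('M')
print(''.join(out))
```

Execution trace: 'R' (try body) → 'U' (except ValueError) → 'M' (after the try/except). Output: RUM

Answer: RUM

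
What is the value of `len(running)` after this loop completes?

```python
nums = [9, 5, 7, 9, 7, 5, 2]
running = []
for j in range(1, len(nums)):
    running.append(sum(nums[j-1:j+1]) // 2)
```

Number of 2-element averages
`running` takes the values: [] → [7] → [7, 6] → [7, 6, 8] → [7, 6, 8, 8] → [7, 6, 8, 8, 6] → [7, 6, 8, 8, 6, 3]
So `len(running)` = 6

Answer: 6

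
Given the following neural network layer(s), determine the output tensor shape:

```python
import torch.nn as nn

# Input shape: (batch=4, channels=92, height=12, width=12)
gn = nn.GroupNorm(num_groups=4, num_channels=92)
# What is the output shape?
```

Input: (4, 92, 12, 12) -> Output: (4, 92, 12, 12)

Answer: (4, 92, 12, 12)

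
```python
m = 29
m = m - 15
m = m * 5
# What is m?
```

Trace:
`m = 29` → m = 29
`m = m - 15` → m = 14
`m = m * 5` → m = 70
So m = 70

Answer: 70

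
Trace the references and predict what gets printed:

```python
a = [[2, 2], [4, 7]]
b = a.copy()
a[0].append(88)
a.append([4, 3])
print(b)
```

Key concept: shallow copy with nested lists.
Step by step:
`a = [[2, 2], [4, 7]]` → a = [[2, 2], [4, 7]]
`b = a.copy()` → b = [[2, 2], [4, 7]]
`a[0].append(88)` → a = [[2, 2, 88], [4, 7]]; b = [[2, 2, 88], [4, 7]]
`a.append([4, 3])` → a = [[2, 2, 88], [4, 7], [4, 3]]
`print(b)` → prints [[2, 2, 88], [4, 7]]

Answer: [[2, 2, 88], [4, 7]]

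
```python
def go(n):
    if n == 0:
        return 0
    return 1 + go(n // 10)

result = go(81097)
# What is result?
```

Count of digits of 81097: 5

Answer: 5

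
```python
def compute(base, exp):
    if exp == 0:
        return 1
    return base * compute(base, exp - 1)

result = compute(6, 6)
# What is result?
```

compute(6, 6) = 6 * 6 * 6 * 6 * 6 * 6 = 46656

Answer: 46656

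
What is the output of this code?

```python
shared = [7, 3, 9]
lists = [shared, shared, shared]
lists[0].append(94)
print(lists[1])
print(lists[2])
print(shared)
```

Key concept: list of same reference.
Step by step:
`shared = [7, 3, 9]` → shared = [7, 3, 9]
`lists = [shared, shared, shared]` → lists = [[7, 3, 9], [7, 3, 9], [7, 3, 9]]
`lists[0].append(94)` → shared = [7, 3, 9, 94]; lists = [[7, 3, 9, 94], [7, 3, 9, 94], [7, 3, 9, 94]]
`print(lists[1])` → prints [7, 3, 9, 94]
`print(lists[2])` → prints [7, 3, 9, 94]
`print(shared)` → prints [7, 3, 9, 94]

Answer:
[7, 3, 9, 94]
[7, 3, 9, 94]
[7, 3, 9, 94]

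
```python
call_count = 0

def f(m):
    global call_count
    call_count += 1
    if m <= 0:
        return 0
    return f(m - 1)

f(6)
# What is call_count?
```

Linear recursion stepping by 1: 7 calls from m=6 down to ≤0.

Answer: 7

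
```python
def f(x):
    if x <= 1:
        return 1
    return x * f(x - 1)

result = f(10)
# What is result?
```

f(10) = 10 * 9 * 8 * 7 * 6 * 5 * 4 * 3 * 2 * 1 = 3628800

Answer: 3628800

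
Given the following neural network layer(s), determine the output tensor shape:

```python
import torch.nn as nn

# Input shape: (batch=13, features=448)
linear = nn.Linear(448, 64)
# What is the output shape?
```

Input: (13, 448) -> Output: (13, 64)

Answer: (13, 64)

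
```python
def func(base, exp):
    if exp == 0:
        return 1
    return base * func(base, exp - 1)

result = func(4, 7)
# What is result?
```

func(4, 7) = 4 * 4 * 4 * 4 * 4 * 4 * 4 = 16384

Answer: 16384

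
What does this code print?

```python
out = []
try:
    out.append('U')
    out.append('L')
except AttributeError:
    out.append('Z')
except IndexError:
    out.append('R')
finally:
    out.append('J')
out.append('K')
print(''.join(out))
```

Execution trace: 'U' (try body) → 'L' (try body, no exception) → 'J' (finally) → 'K' (after the try/except). Output: ULJK

Answer: ULJK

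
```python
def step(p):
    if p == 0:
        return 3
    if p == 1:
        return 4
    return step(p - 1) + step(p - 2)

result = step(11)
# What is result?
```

Build up from base cases: step(0)=3, step(1)=4, step(2)=7, step(3)=11, step(4)=18, step(5)=29, step(6)=47, ..., step(11)=521

Answer: 521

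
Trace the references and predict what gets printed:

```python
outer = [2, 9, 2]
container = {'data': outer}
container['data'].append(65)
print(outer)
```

Key concept: dict holds reference to list.
Step by step:
`outer = [2, 9, 2]` → outer = [2, 9, 2]
`container = {'data': outer}` → container = {'data': [2, 9, 2]}
`container['data'].append(65)` → outer = [2, 9, 2, 65]; container = {'data': [2, 9, 2, 65]}
`print(outer)` → prints [2, 9, 2, 65]

Answer: [2, 9, 2, 65]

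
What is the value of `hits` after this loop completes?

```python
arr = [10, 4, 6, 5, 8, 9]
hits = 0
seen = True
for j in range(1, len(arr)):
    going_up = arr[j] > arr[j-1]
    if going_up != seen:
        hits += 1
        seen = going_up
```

Count direction changes in [10, 4, 6, 5, 8, 9]
`hits` takes the values: 0 → 1 → 2 → 3 → 4

Answer: 4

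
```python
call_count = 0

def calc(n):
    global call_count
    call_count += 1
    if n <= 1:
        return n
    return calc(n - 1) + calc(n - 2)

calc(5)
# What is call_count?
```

Calls(n) = 1 + Calls(n-1) + Calls(n-2); Calls(0)=Calls(1)=1. For n=5 this gives 15.

Answer: 15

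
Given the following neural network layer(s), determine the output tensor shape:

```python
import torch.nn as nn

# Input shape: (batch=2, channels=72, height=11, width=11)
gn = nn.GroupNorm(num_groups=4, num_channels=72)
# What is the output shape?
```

Input: (2, 72, 11, 11) -> Output: (2, 72, 11, 11)

Answer: (2, 72, 11, 11)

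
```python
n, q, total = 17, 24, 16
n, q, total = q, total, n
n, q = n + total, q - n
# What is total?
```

Trace:
`n, q, total = 17, 24, 16` → n = 17; q = 24; total = 16
`n, q, total = q, total, n` → n = 24; q = 16; total = 17
`n, q = n + total, q - n` → n = 41; q = -8
So total = 17

Answer: 17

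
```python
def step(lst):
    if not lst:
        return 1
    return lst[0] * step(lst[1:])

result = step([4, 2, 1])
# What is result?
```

Product over [4, 2, 1] = 4 * 2 * 1 = 8

Answer: 8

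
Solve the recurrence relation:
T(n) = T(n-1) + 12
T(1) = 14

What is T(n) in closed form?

Unrolling: T(n) = T(1) + 12·(n-1) = 14 + 12(n-1) = 12n + 2.

Answer: T(n) = 12n + 2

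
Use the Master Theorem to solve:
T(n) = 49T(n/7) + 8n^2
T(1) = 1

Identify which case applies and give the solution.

a=49, b=7, f(n)=8n^2. log_7(49) = 2. Since c=2 = 2, Case 2 applies: T(n) = Θ(n^log_b(a) · log n) = O(n^2 log n).

Answer: O(n^2 log n) - Case 2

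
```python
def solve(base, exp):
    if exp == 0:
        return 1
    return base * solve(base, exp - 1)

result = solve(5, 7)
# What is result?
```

solve(5, 7) = 5 * 5 * 5 * 5 * 5 * 5 * 5 = 78125

Answer: 78125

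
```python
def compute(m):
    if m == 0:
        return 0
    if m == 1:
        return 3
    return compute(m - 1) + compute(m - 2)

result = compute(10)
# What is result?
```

Build up from base cases: compute(0)=0, compute(1)=3, compute(2)=3, compute(3)=6, compute(4)=9, compute(5)=15, compute(6)=24, ..., compute(10)=165

Answer: 165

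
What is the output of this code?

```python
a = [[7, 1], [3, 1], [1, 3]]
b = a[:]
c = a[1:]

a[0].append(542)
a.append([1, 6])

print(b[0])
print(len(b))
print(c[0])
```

Key concept: slice with nested mutation.
Step by step:
`a = [[7, 1], [3, 1], [1, 3]]` → a = [[7, 1], [3, 1], [1, 3]]
`b = a[:]` → b = [[7, 1], [3, 1], [1, 3]]
`c = a[1:]` → c = [[3, 1], [1, 3]]
`a[0].append(542)` → a = [[7, 1, 542], [3, 1], [1, 3]]; b = [[7, 1, 542], [3, 1], [1, 3]]
`a.append([1, 6])` → a = [[7, 1, 542], [3, 1], [1, 3], [1, 6]]
`print(b[0])` → prints [7, 1, 542]
`print(len(b))` → prints 3
`print(c[0])` → prints [3, 1]

Answer:
[7, 1, 542]
3
[3, 1]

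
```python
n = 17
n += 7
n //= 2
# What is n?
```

Trace:
`n = 17` → n = 17
`n += 7` → n = 24
`n //= 2` → n = 12
So n = 12

Answer: 12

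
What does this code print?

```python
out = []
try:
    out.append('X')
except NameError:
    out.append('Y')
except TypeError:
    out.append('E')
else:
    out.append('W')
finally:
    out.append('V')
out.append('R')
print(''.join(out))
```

Execution trace: 'X' (try body, no exception) → 'W' (else) → 'V' (finally) → 'R' (after the try/except). Output: XWVR

Answer: XWVR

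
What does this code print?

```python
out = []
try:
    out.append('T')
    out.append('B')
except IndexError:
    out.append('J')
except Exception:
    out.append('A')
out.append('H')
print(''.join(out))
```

Execution trace: 'T' (try body) → 'B' (try body, no exception) → 'H' (after the try/except). Output: TBH

Answer: TBH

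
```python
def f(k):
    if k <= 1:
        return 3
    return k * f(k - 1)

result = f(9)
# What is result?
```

f(9) = 9 * 8 * 7 * 6 * 5 * 4 * 3 * 2 * 3 = 1088640

Answer: 1088640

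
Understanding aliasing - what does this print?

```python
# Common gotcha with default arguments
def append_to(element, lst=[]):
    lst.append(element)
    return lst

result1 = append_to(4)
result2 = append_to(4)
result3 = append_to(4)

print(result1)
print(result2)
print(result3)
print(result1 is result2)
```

Key concept: mutable default argument gotcha.
Step by step:
`result1 = append_to(4)` → result1 = [4]
`result2 = append_to(4)` → result1 = [4, 4] (same object as result2); result2 = [4, 4] (same object as result1)
`result3 = append_to(4)` → result1 = [4, 4, 4] (same object as result2, result3); result2 = [4, 4, 4] (same object as result1, result3); result3 = [4, 4, 4] (same object as result1, result2)
`print(result1)` → prints [4, 4, 4]
`print(result2)` → prints [4, 4, 4]
`print(result3)` → prints [4, 4, 4]
`print(result1 is result2)` → prints True

Answer:
[4, 4, 4]
[4, 4, 4]
[4, 4, 4]
True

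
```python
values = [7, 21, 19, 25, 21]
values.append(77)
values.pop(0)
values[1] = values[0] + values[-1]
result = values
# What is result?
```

Trace:
`values = [7, 21, 19, 25, 21]` → values = [7, 21, 19, 25, 21]
`values.append(77)` → values = [7, 21, 19, 25, 21, 77]
`values.pop(0)` → values = [21, 19, 25, 21, 77]
`values[1] = values[0] + values[-1]` → values = [21, 98, 25, 21, 77]
`result = values` → result = [21, 98, 25, 21, 77]
So result = [21, 98, 25, 21, 77]

Answer: [21, 98, 25, 21, 77]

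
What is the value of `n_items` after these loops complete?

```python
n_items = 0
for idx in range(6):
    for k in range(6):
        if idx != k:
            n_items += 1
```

6² - 6 (exclude diagonal)
`n_items` takes the values: 0 → 1 → 2 → 3 → 4 → 5 → 6 → 7 → 8 → 9 → 10 → 11 → 12 → 13 → 14 → 15 → 16 → 17 → 18 → 19 → 20 → 21 → 22 → 23 → 24 → 25 → 26 → 27 → 28 → 29 → 30

Answer: 30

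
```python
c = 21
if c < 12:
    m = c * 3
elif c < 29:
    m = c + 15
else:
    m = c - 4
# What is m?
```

Trace:
`c = 21` → c = 21
`if c < 12: ...` → c < 12 is False, c < 29 is True → m = 36
So m = 36

Answer: 36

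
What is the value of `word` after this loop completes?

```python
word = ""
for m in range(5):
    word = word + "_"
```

Repeat '_' 5 times
`word` takes the values: "" → "_" → "__" → "___" → "____" → "_____"

Answer: "_____"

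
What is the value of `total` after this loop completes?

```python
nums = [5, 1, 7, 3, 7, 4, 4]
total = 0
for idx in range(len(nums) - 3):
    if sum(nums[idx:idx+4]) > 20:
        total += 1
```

Count windows with sum > 20
`total` takes the values: 0 → 1

Answer: 1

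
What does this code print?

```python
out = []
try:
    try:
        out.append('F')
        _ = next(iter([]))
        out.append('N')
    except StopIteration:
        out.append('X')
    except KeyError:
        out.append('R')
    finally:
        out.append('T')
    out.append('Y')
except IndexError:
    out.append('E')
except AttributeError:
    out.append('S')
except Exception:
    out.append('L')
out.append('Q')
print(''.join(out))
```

Execution trace: 'F' (inner try body) → 'X' (inner except StopIteration) → 'T' (inner finally) → 'Y' (try body, no exception) → 'Q' (after the try/except). Output: FXTYQ

Answer: FXTYQ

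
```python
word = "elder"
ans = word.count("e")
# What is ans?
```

Trace:
`word = "elder"` → word = 'elder'
`ans = word.count("e")` → ans = 2
So ans = 2

Answer: 2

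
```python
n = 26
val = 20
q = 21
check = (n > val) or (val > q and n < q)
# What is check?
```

Trace:
`n = 26` → n = 26
`val = 20` → val = 20
`q = 21` → q = 21
`check = (n > val) or (val > q and n < q)` → check = True
So check = True

Answer: True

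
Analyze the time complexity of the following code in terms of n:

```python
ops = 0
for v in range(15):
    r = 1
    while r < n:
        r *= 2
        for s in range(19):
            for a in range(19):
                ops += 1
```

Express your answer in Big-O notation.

Each loop level contributes: 1 × log n × 1 × 1. Multiplying the contributions gives O(log n).

Answer: O(log n)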